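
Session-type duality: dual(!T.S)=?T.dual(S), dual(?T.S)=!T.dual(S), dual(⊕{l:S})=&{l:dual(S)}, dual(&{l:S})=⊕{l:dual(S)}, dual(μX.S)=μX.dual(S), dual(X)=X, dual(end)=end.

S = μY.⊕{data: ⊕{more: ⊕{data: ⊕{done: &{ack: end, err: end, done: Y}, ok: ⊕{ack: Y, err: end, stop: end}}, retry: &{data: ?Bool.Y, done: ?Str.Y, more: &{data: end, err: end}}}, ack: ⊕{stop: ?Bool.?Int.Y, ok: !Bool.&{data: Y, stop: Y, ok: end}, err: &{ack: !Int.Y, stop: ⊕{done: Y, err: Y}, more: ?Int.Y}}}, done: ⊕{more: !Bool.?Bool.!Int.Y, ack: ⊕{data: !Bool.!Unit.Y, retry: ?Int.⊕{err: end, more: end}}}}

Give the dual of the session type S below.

μY ↦ μY  (μ self-dual)
  ⊕{data,done} ↦ &{data,done}  (internal→external)
    [data]
      ⊕{more,ack} ↦ &{more,ack}  (internal→external)
        [more]
          ⊕{data,retry} ↦ &{data,retry}  (internal→external)
            [data]
              ⊕{done,ok} ↦ &{done,ok}  (internal→external)
                [done]
                  &{ack,err,done} ↦ ⊕{ack,err,done}  (external→internal)
                    [ack]
                      end ↦ end
                    [err]
                      end ↦ end
                    [done]
                      Y ↦ Y
                [ok]
                  ⊕{ack,err,stop} ↦ &{ack,err,stop}  (internal→external)
                    [ack]
                      Y ↦ Y
                    [err]
                      end ↦ end
                    [stop]
                      end ↦ end
            [retry]
              &{data,done,more} ↦ ⊕{data,done,more}  (external→internal)
                [data]
                  ?Bool ↦ !Bool
                    Y ↦ Y
                [done]
                  ?Str ↦ !Str
                    Y ↦ Y
                [more]
                  &{data,err} ↦ ⊕{data,err}  (external→internal)
                    [data]
                      end ↦ end
                    [err]
                      end ↦ end
        [ack]
          ⊕{stop,ok,err} ↦ &{stop,ok,err}  (internal→external)
            [stop]
              ?Bool ↦ !Bool
                ?Int ↦ !Int
                  Y ↦ Y
            [ok]
              !Bool ↦ ?Bool
                &{data,stop,ok} ↦ ⊕{data,stop,ok}  (external→internal)
                  [data]
                    Y ↦ Y
                  [stop]
                    Y ↦ Y
                  [ok]
                    end ↦ end
            [err]
              &{ack,stop,more} ↦ ⊕{ack,stop,more}  (external→internal)
                [ack]
                  !Int ↦ ?Int
                    Y ↦ Y
                [stop]
                  ⊕{done,err} ↦ &{done,err}  (internal→external)
                    [done]
                      Y ↦ Y
                    [err]
                      Y ↦ Y
                [more]
                  ?Int ↦ !Int
                    Y ↦ Y
    [done]
      ⊕{more,ack} ↦ &{more,ack}  (internal→external)
        [more]
          !Bool ↦ ?Bool
            ?Bool ↦ !Bool
              !Int ↦ ?Int
                Y ↦ Y
        [ack]
          ⊕{data,retry} ↦ &{data,retry}  (internal→external)
            [data]
              !Bool ↦ ?Bool
                !Unit ↦ ?Unit
                  Y ↦ Y
            [retry]
              ?Int ↦ !Int
                ⊕{err,more} ↦ &{err,more}  (internal→external)
                  [err]
                    end ↦ end
                  [more]
                    end ↦ end

μY.&{data: &{more: &{data: &{done: ⊕{ack: end, err: end, done: Y}, ok: &{ack: Y, err: end, stop: end}}, retry: ⊕{data: !Bool.Y, done: !Str.Y, more: ⊕{data: end, err: end}}}, ack: &{stop: !Bool.!Int.Y, ok: ?Bool.⊕{data: Y, stop: Y, ok: end}, err: ⊕{ack: ?Int.Y, stop: &{done: Y, err: Y}, more: !Int.Y}}}, done: &{more: ?Bool.!Bool.?Int.Y, ack: &{data: ?Bool.?Unit.Y, retry: !Int.&{err: end, more: end}}}}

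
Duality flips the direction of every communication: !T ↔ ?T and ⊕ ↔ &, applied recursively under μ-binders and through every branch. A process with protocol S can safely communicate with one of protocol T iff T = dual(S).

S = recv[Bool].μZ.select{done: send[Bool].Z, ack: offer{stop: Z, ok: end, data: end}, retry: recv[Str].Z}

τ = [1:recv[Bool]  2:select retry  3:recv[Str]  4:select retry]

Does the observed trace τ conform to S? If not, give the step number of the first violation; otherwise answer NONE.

[1] recv[Bool]  ok  cont: μZ.…
[2] select retry  ok  cont: recv[Str].μZ.…
[3] recv[Str]  ok  cont: μZ.…
[4] select retry  ok  cont: recv[Str].μZ.…
trace exhausted — no violation

NONE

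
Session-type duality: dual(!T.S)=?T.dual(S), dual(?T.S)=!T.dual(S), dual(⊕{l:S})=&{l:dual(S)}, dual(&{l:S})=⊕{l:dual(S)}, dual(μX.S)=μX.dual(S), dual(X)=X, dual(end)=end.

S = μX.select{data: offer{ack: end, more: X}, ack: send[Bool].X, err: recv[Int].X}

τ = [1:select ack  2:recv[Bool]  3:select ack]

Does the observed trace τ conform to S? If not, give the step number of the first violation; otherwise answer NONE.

@1 select ack  ✓  cont: send[Bool].μX.…
@2 got recv[Bool], protocol expects send[Bool]  ✗

2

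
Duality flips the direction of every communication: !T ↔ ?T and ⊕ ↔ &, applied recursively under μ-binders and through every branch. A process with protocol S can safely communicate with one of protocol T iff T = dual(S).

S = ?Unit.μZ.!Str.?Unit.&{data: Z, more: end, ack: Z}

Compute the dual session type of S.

!Unit.μZ.?Str.!Unit.⊕{data: Z, more: end, ack: Z}

?Unit = !Unit
  μZ = μZ  (rec unchanged)
    !Str = ?Str
      ?Unit = !Unit
        &{data,more,ack} = ⊕{data,more,ack}  (offer→select)
          • data:
            Z ↦ Z
          • more:
            end ↦ end
          • ack:
            Z ↦ Z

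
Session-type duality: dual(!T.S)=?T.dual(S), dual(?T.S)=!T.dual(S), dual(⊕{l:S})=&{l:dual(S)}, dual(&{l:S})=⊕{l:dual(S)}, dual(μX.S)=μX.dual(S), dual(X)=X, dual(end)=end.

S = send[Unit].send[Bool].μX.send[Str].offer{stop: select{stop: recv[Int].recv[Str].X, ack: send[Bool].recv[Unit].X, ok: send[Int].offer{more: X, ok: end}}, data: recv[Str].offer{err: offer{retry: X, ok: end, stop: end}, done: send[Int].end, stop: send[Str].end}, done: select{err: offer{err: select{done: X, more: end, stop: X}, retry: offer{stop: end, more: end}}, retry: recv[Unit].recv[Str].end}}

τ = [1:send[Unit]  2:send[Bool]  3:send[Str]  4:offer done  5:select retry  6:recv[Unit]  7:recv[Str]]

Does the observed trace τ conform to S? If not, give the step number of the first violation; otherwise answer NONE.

[1] send[Unit]  ✓  state: send[Bool].μX.…
[2] send[Bool]  ✓  state: μX.…
[3] send[Str]  ✓  state: offer{stop: select{stop: recv[Int].recv[Str].μX.…, ack: send[Bool].recv[Unit].μX.…, ok: send[Int].offer{more: μX.…, ok: end}}, data: recv[Str].offer{err: offer{retry: μX.…, ok: end, stop: end}, done: send[Int].end, stop: send[Str].end}, done: select{err: offer{err: select{done: μX.…, more: end, stop: μX.…}, retry: offer{stop: end, more: end}}, retry: recv[Unit].recv[Str].end}}
[4] offer done  ✓  state: select{err: offer{err: select{done: μX.…, more: end, stop: μX.…}, retry: offer{stop: end, more: end}}, retry: recv[Unit].recv[Str].end}
[5] select retry  ✓  state: recv[Unit].recv[Str].end
[6] recv[Unit]  ✓  state: recv[Str].end
[7] recv[Str]  ✓  state: end
all 7 steps conform

NONE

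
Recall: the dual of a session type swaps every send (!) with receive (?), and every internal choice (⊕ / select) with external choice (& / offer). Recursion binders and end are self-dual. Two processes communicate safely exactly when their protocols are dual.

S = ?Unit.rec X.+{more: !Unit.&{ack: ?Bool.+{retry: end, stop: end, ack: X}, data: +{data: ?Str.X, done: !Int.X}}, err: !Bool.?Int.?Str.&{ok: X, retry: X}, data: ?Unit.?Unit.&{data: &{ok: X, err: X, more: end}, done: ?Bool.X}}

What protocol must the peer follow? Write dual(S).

!Unit.rec X.&{more: ?Unit.+{ack: !Bool.&{retry: end, stop: end, ack: X}, data: &{data: !Str.X, done: ?Int.X}}, err: ?Bool.!Int.!Str.+{ok: X, retry: X}, data: !Unit.!Unit.+{data: +{ok: X, err: X, more: end}, done: !Bool.X}}

?Unit = !Unit
  rec X = rec X  (μ self-dual)
    +{more,err,data} = &{more,err,data}  (internal→external)
      • more:
        !Unit = ?Unit
          &{ack,data} = +{ack,data}  (offer→select)
            • ack:
              ?Bool = !Bool
                +{retry,stop,ack} = &{retry,stop,ack}  (internal→external)
                  • retry:
                    end self-dual
                  • stop:
                    end self-dual
                  • ack:
                    X self-dual
            • data:
              +{data,done} = &{data,done}  (internal→external)
                • data:
                  ?Str = !Str
                    X self-dual
                • done:
                  !Int = ?Int
                    X self-dual
      • err:
        !Bool = ?Bool
          ?Int = !Int
            ?Str = !Str
              &{ok,retry} = +{ok,retry}  (offer→select)
                • ok:
                  X self-dual
                • retry:
                  X self-dual
      • data:
        ?Unit = !Unit
          ?Unit = !Unit
            &{data,done} = +{data,done}  (offer→select)
              • data:
                &{ok,err,more} = +{ok,err,more}  (offer→select)
                  • ok:
                    X self-dual
                  • err:
                    X self-dual
                  • more:
                    end self-dual
              • done:
                ?Bool = !Bool
                  X self-dual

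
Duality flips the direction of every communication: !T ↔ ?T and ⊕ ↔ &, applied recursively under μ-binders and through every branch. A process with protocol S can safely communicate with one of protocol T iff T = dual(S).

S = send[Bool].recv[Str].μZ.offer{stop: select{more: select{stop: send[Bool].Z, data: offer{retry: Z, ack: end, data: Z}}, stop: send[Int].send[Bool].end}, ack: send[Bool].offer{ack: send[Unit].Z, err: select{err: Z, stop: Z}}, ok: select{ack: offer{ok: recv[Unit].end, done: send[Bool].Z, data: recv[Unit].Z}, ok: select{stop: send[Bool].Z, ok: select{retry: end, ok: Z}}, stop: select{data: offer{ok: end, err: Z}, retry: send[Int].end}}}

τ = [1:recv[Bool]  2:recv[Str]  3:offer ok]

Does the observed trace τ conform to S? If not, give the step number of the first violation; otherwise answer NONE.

[1] got recv[Bool], protocol expects send[Bool]  ✗

1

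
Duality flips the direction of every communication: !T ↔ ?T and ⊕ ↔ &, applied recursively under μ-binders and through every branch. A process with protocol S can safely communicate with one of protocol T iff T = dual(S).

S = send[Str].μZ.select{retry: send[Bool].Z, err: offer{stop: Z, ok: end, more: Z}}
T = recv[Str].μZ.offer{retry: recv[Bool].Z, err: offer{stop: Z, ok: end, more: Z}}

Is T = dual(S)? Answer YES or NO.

send[Str] ‖ recv[Str]  ✓
  μZ ‖ μZ  ✓ (rec unchanged)
    select{retry,err} ‖ offer{retry,err}  ✓ label sets agree
      [retry]
        send[Bool] ‖ recv[Bool]  ✓
          Z ‖ Z  ✓
      [err]
        offer{stop,ok,more} ‖ offer{stop,ok,more}  ✗ choice polarity not flipped — not dual

NO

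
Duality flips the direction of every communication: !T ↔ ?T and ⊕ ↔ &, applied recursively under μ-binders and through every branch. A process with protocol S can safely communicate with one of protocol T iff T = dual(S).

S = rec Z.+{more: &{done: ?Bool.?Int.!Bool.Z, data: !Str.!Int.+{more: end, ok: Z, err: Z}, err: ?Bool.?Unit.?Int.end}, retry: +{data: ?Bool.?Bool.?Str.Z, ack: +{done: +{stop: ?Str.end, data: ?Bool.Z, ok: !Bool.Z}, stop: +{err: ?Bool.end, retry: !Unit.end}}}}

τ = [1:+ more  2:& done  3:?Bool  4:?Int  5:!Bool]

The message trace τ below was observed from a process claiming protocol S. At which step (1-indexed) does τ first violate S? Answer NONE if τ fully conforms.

[1] + more  match  residual = &{done: ?Bool.?Int.!Bool.rec Z.…, data: !Str.!Int.+{more: end, ok: rec Z.…, err: rec Z.…}, err: ?Bool.?Unit.?Int.end}
[2] & done  match  residual = ?Bool.?Int.!Bool.rec Z.…
[3] ?Bool  match  residual = ?Int.!Bool.rec Z.…
[4] ?Int  match  residual = !Bool.rec Z.…
[5] !Bool  match  residual = rec Z.…
τ conforms to S (length 5)

NONE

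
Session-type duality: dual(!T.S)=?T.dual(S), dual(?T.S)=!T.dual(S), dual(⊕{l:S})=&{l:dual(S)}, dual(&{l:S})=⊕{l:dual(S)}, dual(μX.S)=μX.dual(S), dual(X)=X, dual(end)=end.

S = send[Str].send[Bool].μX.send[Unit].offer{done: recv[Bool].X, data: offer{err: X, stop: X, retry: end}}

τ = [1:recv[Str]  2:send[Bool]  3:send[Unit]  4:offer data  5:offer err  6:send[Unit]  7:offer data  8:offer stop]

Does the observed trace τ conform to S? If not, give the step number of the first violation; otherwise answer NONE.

@1 got recv[Str], protocol expects send[Str]  ✗

1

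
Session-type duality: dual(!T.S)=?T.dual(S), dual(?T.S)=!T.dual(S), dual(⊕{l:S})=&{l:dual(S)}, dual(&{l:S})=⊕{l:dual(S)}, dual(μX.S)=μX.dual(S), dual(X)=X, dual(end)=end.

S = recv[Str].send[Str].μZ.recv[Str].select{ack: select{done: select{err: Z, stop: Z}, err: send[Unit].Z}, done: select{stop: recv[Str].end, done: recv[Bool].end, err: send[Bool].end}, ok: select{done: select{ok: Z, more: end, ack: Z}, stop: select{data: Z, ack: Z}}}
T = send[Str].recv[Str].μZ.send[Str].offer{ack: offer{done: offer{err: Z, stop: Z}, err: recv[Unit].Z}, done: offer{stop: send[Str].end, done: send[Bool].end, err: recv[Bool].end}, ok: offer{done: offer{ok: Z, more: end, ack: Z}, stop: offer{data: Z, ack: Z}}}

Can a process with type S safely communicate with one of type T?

recv[Str] ‖ send[Str]  match
  send[Str] ‖ recv[Str]  match
    μZ ‖ μZ  match (binder kept)
      recv[Str] ‖ send[Str]  match
        select{ack,done,ok} ‖ offer{ack,done,ok}  match label sets agree
          • ack:
            select{done,err} ‖ offer{done,err}  match label sets agree
              • done:
                select{err,stop} ‖ offer{err,stop}  match label sets agree
                  • err:
                    Z ‖ Z  match
                  • stop:
                    Z ‖ Z  match
              • err:
                send[Unit] ‖ recv[Unit]  match
                  Z ‖ Z  match
          • done:
            select{stop,done,err} ‖ offer{stop,done,err}  match label sets agree
              • stop:
                recv[Str] ‖ send[Str]  match
                  end ‖ end  match
              • done:
                recv[Bool] ‖ send[Bool]  match
                  end ‖ end  match
              • err:
                send[Bool] ‖ recv[Bool]  match
                  end ‖ end  match
          • ok:
            select{done,stop} ‖ offer{done,stop}  match label sets agree
              • done:
                select{ok,more,ack} ‖ offer{ok,more,ack}  match label sets agree
                  • ok:
                    Z ‖ Z  match
                  • more:
                    end ‖ end  match
                  • ack:
                    Z ‖ Z  match
              • stop:
                select{data,ack} ‖ offer{data,ack}  match label sets agree
                  • data:
                    Z ‖ Z  match
                  • ack:
                    Z ‖ Z  match

YES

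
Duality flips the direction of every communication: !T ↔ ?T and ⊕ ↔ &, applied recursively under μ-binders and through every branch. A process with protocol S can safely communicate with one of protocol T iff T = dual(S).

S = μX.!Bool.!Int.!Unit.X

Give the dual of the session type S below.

μX.?Bool.?Int.?Unit.X

μX = μX  (binder kept)
  !Bool = ?Bool
    !Int = ?Int
      !Unit = ?Unit
        X self-dual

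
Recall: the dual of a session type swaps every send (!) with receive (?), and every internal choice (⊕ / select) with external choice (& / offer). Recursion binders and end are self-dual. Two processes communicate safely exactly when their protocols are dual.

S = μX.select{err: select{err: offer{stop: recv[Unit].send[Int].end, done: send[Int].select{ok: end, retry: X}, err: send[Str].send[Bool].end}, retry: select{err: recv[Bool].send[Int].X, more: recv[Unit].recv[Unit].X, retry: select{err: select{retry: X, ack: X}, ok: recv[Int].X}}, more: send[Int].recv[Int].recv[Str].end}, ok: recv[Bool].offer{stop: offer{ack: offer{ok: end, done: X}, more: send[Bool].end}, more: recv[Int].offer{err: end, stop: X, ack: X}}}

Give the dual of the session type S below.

μX = μX  (binder kept)
  select{err,ok} = offer{err,ok}  (select→offer)
    case err:
      select{err,retry,more} = offer{err,retry,more}  (select→offer)
        case err:
          offer{stop,done,err} = select{stop,done,err}  (offer→select)
            case stop:
              recv[Unit] = send[Unit]
                send[Int] = recv[Int]
                  dual(end) = end
            case done:
              send[Int] = recv[Int]
                select{ok,retry} = offer{ok,retry}  (select→offer)
                  case ok:
                    dual(end) = end
                  case retry:
                    dual(X) = X
            case err:
              send[Str] = recv[Str]
                send[Bool] = recv[Bool]
                  dual(end) = end
        case retry:
          select{err,more,retry} = offer{err,more,retry}  (select→offer)
            case err:
              recv[Bool] = send[Bool]
                send[Int] = recv[Int]
                  dual(X) = X
            case more:
              recv[Unit] = send[Unit]
                recv[Unit] = send[Unit]
                  dual(X) = X
            case retry:
              select{err,ok} = offer{err,ok}  (select→offer)
                case err:
                  select{retry,ack} = offer{retry,ack}  (select→offer)
                    case retry:
                      dual(X) = X
                    case ack:
                      dual(X) = X
                case ok:
                  recv[Int] = send[Int]
                    dual(X) = X
        case more:
          send[Int] = recv[Int]
            recv[Int] = send[Int]
              recv[Str] = send[Str]
                dual(end) = end
    case ok:
      recv[Bool] = send[Bool]
        offer{stop,more} = select{stop,more}  (offer→select)
          case stop:
            offer{ack,more} = select{ack,more}  (offer→select)
              case ack:
                offer{ok,done} = select{ok,done}  (offer→select)
                  case ok:
                    dual(end) = end
                  case done:
                    dual(X) = X
              case more:
                send[Bool] = recv[Bool]
                  dual(end) = end
          case more:
            recv[Int] = send[Int]
              offer{err,stop,ack} = select{err,stop,ack}  (offer→select)
                case err:
                  dual(end) = end
                case stop:
                  dual(X) = X
                case ack:
                  dual(X) = X

μX.offer{err: offer{err: select{stop: send[Unit].recv[Int].end, done: recv[Int].offer{ok: end, retry: X}, err: recv[Str].recv[Bool].end}, retry: offer{err: send[Bool].recv[Int].X, more: send[Unit].send[Unit].X, retry: offer{err: offer{retry: X, ack: X}, ok: send[Int].X}}, more: recv[Int].send[Int].send[Str].end}, ok: send[Bool].select{stop: select{ack: select{ok: end, done: X}, more: recv[Bool].end}, more: send[Int].select{err: end, stop: X, ack: X}}}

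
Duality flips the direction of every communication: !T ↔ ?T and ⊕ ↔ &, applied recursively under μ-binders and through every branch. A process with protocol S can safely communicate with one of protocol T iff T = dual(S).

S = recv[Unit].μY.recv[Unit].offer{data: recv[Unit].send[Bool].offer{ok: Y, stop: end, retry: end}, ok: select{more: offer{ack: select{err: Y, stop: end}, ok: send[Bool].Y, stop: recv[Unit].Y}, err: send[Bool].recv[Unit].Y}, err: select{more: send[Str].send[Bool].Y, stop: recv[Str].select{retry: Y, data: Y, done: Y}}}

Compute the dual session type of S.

recv[Unit] = send[Unit]
  μY = μY  (binder kept)
    recv[Unit] = send[Unit]
      offer{data,ok,err} = select{data,ok,err}  (external→internal)
        • data:
          recv[Unit] = send[Unit]
            send[Bool] = recv[Bool]
              offer{ok,stop,retry} = select{ok,stop,retry}  (external→internal)
                • ok:
                  Y self-dual
                • stop:
                  end self-dual
                • retry:
                  end self-dual
        • ok:
          select{more,err} = offer{more,err}  (internal→external)
            • more:
              offer{ack,ok,stop} = select{ack,ok,stop}  (external→internal)
                • ack:
                  select{err,stop} = offer{err,stop}  (internal→external)
                    • err:
                      Y self-dual
                    • stop:
                      end self-dual
                • ok:
                  send[Bool] = recv[Bool]
                    Y self-dual
                • stop:
                  recv[Unit] = send[Unit]
                    Y self-dual
            • err:
              send[Bool] = recv[Bool]
                recv[Unit] = send[Unit]
                  Y self-dual
        • err:
          select{more,stop} = offer{more,stop}  (internal→external)
            • more:
              send[Str] = recv[Str]
                send[Bool] = recv[Bool]
                  Y self-dual
            • stop:
              recv[Str] = send[Str]
                select{retry,data,done} = offer{retry,data,done}  (internal→external)
                  • retry:
                    Y self-dual
                  • data:
                    Y self-dual
                  • done:
                    Y self-dual

send[Unit].μY.send[Unit].select{data: send[Unit].recv[Bool].select{ok: Y, stop: end, retry: end}, ok: offer{more: select{ack: offer{err: Y, stop: end}, ok: recv[Bool].Y, stop: send[Unit].Y}, err: recv[Bool].send[Unit].Y}, err: offer{more: recv[Str].recv[Bool].Y, stop: send[Str].offer{retry: Y, data: Y, done: Y}}}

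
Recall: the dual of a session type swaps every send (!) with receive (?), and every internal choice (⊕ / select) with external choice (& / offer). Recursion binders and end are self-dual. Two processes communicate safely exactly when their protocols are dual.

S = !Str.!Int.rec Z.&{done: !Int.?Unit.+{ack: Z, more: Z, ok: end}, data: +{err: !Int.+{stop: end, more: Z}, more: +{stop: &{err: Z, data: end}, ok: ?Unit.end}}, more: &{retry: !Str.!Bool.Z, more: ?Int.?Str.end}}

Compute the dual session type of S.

!Str → ?Str
  !Int → ?Int
    rec Z → rec Z  (rec unchanged)
      &{done,data,more} → +{done,data,more}  (&→⊕)
        case done:
          !Int → ?Int
            ?Unit → !Unit
              +{ack,more,ok} → &{ack,more,ok}  (select→offer)
                case ack:
                  dual(Z) = Z
                case more:
                  dual(Z) = Z
                case ok:
                  dual(end) = end
        case data:
          +{err,more} → &{err,more}  (select→offer)
            case err:
              !Int → ?Int
                +{stop,more} → &{stop,more}  (select→offer)
                  case stop:
                    dual(end) = end
                  case more:
                    dual(Z) = Z
            case more:
              +{stop,ok} → &{stop,ok}  (select→offer)
                case stop:
                  &{err,data} → +{err,data}  (&→⊕)
                    case err:
                      dual(Z) = Z
                    case data:
                      dual(end) = end
                case ok:
                  ?Unit → !Unit
                    dual(end) = end
        case more:
          &{retry,more} → +{retry,more}  (&→⊕)
            case retry:
              !Str → ?Str
                !Bool → ?Bool
                  dual(Z) = Z
            case more:
              ?Int → !Int
                ?Str → !Str
                  dual(end) = end

?Str.?Int.rec Z.+{done: ?Int.!Unit.&{ack: Z, more: Z, ok: end}, data: &{err: ?Int.&{stop: end, more: Z}, more: &{stop: +{err: Z, data: end}, ok: !Unit.end}}, more: +{retry: ?Str.?Bool.Z, more: !Int.!Str.end}}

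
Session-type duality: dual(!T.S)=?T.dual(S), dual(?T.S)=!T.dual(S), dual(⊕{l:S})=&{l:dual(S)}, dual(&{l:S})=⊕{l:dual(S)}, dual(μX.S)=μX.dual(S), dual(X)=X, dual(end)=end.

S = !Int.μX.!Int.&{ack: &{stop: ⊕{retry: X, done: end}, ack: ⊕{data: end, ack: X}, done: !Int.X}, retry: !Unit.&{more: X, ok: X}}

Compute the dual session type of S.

!Int → ?Int
  μX → μX  (rec unchanged)
    !Int → ?Int
      &{ack,retry} → ⊕{ack,retry}  (&→⊕)
        case ack:
          &{stop,ack,done} → ⊕{stop,ack,done}  (&→⊕)
            case stop:
              ⊕{retry,done} → &{retry,done}  (internal→external)
                case retry:
                  dual(X) = X
                case done:
                  dual(end) = end
            case ack:
              ⊕{data,ack} → &{data,ack}  (internal→external)
                case data:
                  dual(end) = end
                case ack:
                  dual(X) = X
            case done:
              !Int → ?Int
                dual(X) = X
        case retry:
          !Unit → ?Unit
            &{more,ok} → ⊕{more,ok}  (&→⊕)
              case more:
                dual(X) = X
              case ok:
                dual(X) = X

?Int.μX.?Int.⊕{ack: ⊕{stop: &{retry: X, done: end}, ack: &{data: end, ack: X}, done: ?Int.X}, retry: ?Unit.⊕{more: X, ok: X}}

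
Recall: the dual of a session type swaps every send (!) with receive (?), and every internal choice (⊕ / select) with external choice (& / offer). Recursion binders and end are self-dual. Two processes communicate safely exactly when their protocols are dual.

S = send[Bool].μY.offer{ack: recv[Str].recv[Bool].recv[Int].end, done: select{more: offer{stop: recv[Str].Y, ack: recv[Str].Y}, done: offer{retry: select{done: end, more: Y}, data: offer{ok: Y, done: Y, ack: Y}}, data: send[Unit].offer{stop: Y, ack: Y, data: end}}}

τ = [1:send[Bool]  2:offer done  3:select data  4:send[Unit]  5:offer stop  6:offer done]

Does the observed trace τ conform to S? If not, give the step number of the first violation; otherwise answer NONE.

NONE

@1 send[Bool]  ✓  state: μY.…
@2 offer done  ✓  state: select{more: offer{stop: recv[Str].μY.…, ack: recv[Str].μY.…}, done: offer{retry: select{done: end, more: μY.…}, data: offer{ok: μY.…, done: μY.…, ack: μY.…}}, data: send[Unit].offer{stop: μY.…, ack: μY.…, data: end}}
@3 select data  ✓  state: send[Unit].offer{stop: μY.…, ack: μY.…, data: end}
@4 send[Unit]  ✓  state: offer{stop: μY.…, ack: μY.…, data: end}
@5 offer stop  ✓  state: μY.…
@6 offer done  ✓  state: select{more: offer{stop: recv[Str].μY.…, ack: recv[Str].μY.…}, done: offer{retry: select{done: end, more: μY.…}, data: offer{ok: μY.…, done: μY.…, ack: μY.…}}, data: send[Unit].offer{stop: μY.…, ack: μY.…, data: end}}
trace exhausted — no violation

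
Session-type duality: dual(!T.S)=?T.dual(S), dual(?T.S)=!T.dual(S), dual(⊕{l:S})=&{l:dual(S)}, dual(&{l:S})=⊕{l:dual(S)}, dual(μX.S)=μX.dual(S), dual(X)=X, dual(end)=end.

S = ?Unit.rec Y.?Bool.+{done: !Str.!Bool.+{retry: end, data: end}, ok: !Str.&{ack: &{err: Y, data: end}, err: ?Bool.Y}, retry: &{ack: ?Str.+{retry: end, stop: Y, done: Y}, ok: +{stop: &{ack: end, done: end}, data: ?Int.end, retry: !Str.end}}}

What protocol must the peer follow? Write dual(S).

?Unit ↦ !Unit
  rec Y ↦ rec Y  (rec unchanged)
    ?Bool ↦ !Bool
      +{done,ok,retry} ↦ &{done,ok,retry}  (internal→external)
        case done:
          !Str ↦ ?Str
            !Bool ↦ ?Bool
              +{retry,data} ↦ &{retry,data}  (internal→external)
                case retry:
                  end ↦ end
                case data:
                  end ↦ end
        case ok:
          !Str ↦ ?Str
            &{ack,err} ↦ +{ack,err}  (offer→select)
              case ack:
                &{err,data} ↦ +{err,data}  (offer→select)
                  case err:
                    Y ↦ Y
                  case data:
                    end ↦ end
              case err:
                ?Bool ↦ !Bool
                  Y ↦ Y
        case retry:
          &{ack,ok} ↦ +{ack,ok}  (offer→select)
            case ack:
              ?Str ↦ !Str
                +{retry,stop,done} ↦ &{retry,stop,done}  (internal→external)
                  case retry:
                    end ↦ end
                  case stop:
                    Y ↦ Y
                  case done:
                    Y ↦ Y
            case ok:
              +{stop,data,retry} ↦ &{stop,data,retry}  (internal→external)
                case stop:
                  &{ack,done} ↦ +{ack,done}  (offer→select)
                    case ack:
                      end ↦ end
                    case done:
                      end ↦ end
                case data:
                  ?Int ↦ !Int
                    end ↦ end
                case retry:
                  !Str ↦ ?Str
                    end ↦ end

!Unit.rec Y.!Bool.&{done: ?Str.?Bool.&{retry: end, data: end}, ok: ?Str.+{ack: +{err: Y, data: end}, err: !Bool.Y}, retry: +{ack: !Str.&{retry: end, stop: Y, done: Y}, ok: &{stop: +{ack: end, done: end}, data: !Int.end, retry: ?Str.end}}}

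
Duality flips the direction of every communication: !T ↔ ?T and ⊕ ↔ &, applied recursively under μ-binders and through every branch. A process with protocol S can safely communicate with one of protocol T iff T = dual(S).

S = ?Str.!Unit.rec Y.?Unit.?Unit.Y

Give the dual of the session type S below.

!Str.?Unit.rec Y.!Unit.!Unit.Y

?Str → !Str
  !Unit → ?Unit
    rec Y → rec Y  (μ self-dual)
      ?Unit → !Unit
        ?Unit → !Unit
          dual(Y) = Y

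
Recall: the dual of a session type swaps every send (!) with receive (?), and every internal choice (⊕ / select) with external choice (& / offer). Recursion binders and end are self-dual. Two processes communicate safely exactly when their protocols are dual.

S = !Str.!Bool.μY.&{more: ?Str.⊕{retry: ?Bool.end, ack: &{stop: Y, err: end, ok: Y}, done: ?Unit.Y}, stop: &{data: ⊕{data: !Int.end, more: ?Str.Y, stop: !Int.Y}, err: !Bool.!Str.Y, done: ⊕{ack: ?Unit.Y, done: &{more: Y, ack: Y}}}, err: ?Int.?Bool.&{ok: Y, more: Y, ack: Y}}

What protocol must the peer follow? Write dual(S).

!Str → ?Str
  !Bool → ?Bool
    μY → μY  (binder kept)
      &{more,stop,err} → ⊕{more,stop,err}  (&→⊕)
        • more:
          ?Str → !Str
            ⊕{retry,ack,done} → &{retry,ack,done}  (⊕→&)
              • retry:
                ?Bool → !Bool
                  end ↦ end
              • ack:
                &{stop,err,ok} → ⊕{stop,err,ok}  (&→⊕)
                  • stop:
                    Y ↦ Y
                  • err:
                    end ↦ end
                  • ok:
                    Y ↦ Y
              • done:
                ?Unit → !Unit
                  Y ↦ Y
        • stop:
          &{data,err,done} → ⊕{data,err,done}  (&→⊕)
            • data:
              ⊕{data,more,stop} → &{data,more,stop}  (⊕→&)
                • data:
                  !Int → ?Int
                    end ↦ end
                • more:
                  ?Str → !Str
                    Y ↦ Y
                • stop:
                  !Int → ?Int
                    Y ↦ Y
            • err:
              !Bool → ?Bool
                !Str → ?Str
                  Y ↦ Y
            • done:
              ⊕{ack,done} → &{ack,done}  (⊕→&)
                • ack:
                  ?Unit → !Unit
                    Y ↦ Y
                • done:
                  &{more,ack} → ⊕{more,ack}  (&→⊕)
                    • more:
                      Y ↦ Y
                    • ack:
                      Y ↦ Y
        • err:
          ?Int → !Int
            ?Bool → !Bool
              &{ok,more,ack} → ⊕{ok,more,ack}  (&→⊕)
                • ok:
                  Y ↦ Y
                • more:
                  Y ↦ Y
                • ack:
                  Y ↦ Y

?Str.?Bool.μY.⊕{more: !Str.&{retry: !Bool.end, ack: ⊕{stop: Y, err: end, ok: Y}, done: !Unit.Y}, stop: ⊕{data: &{data: ?Int.end, more: !Str.Y, stop: ?Int.Y}, err: ?Bool.?Str.Y, done: &{ack: !Unit.Y, done: ⊕{more: Y, ack: Y}}}, err: !Int.!Bool.⊕{ok: Y, more: Y, ack: Y}}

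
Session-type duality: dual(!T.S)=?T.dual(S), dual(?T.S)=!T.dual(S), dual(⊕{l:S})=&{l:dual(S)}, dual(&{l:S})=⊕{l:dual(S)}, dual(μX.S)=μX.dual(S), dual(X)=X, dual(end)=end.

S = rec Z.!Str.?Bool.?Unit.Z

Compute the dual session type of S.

rec Z.?Str.!Bool.!Unit.Z

rec Z = rec Z  (μ self-dual)
  !Str = ?Str
    ?Bool = !Bool
      ?Unit = !Unit
        Z ↦ Z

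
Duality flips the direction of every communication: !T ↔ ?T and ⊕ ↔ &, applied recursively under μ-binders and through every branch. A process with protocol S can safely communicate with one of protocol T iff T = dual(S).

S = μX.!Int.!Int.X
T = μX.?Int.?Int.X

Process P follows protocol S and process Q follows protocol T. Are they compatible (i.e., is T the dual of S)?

YES

μX | μX  match (binder kept)
  !Int | ?Int  match
    !Int | ?Int  match
      X | X  match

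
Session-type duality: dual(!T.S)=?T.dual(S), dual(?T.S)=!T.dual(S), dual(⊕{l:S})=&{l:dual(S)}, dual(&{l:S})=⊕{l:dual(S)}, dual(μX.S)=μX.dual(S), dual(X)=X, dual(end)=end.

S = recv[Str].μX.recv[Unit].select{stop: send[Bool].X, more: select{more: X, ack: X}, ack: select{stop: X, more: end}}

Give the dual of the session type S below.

send[Str].μX.send[Unit].offer{stop: recv[Bool].X, more: offer{more: X, ack: X}, ack: offer{stop: X, more: end}}

recv[Str] ↦ send[Str]
  μX ↦ μX  (rec unchanged)
    recv[Unit] ↦ send[Unit]
      select{stop,more,ack} ↦ offer{stop,more,ack}  (internal→external)
        • stop:
          send[Bool] ↦ recv[Bool]
            X ↦ X
        • more:
          select{more,ack} ↦ offer{more,ack}  (internal→external)
            • more:
              X ↦ X
            • ack:
              X ↦ X
        • ack:
          select{stop,more} ↦ offer{stop,more}  (internal→external)
            • stop:
              X ↦ X
            • more:
              end ↦ end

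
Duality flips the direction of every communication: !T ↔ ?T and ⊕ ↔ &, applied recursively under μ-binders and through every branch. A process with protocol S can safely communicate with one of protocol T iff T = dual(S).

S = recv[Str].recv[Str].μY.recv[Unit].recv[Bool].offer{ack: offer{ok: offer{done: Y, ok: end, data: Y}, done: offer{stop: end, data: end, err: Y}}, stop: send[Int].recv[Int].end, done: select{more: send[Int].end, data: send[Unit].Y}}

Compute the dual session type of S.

recv[Str] = send[Str]
  recv[Str] = send[Str]
    μY = μY  (binder kept)
      recv[Unit] = send[Unit]
        recv[Bool] = send[Bool]
          offer{ack,stop,done} = select{ack,stop,done}  (external→internal)
            [ack]
              offer{ok,done} = select{ok,done}  (external→internal)
                [ok]
                  offer{done,ok,data} = select{done,ok,data}  (external→internal)
                    [done]
                      Y self-dual
                    [ok]
                      end self-dual
                    [data]
                      Y self-dual
                [done]
                  offer{stop,data,err} = select{stop,data,err}  (external→internal)
                    [stop]
                      end self-dual
                    [data]
                      end self-dual
                    [err]
                      Y self-dual
            [stop]
              send[Int] = recv[Int]
                recv[Int] = send[Int]
                  end self-dual
            [done]
              select{more,data} = offer{more,data}  (internal→external)
                [more]
                  send[Int] = recv[Int]
                    end self-dual
                [data]
                  send[Unit] = recv[Unit]
                    Y self-dual

send[Str].send[Str].μY.send[Unit].send[Bool].select{ack: select{ok: select{done: Y, ok: end, data: Y}, done: select{stop: end, data: end, err: Y}}, stop: recv[Int].send[Int].end, done: offer{more: recv[Int].end, data: recv[Unit].Y}}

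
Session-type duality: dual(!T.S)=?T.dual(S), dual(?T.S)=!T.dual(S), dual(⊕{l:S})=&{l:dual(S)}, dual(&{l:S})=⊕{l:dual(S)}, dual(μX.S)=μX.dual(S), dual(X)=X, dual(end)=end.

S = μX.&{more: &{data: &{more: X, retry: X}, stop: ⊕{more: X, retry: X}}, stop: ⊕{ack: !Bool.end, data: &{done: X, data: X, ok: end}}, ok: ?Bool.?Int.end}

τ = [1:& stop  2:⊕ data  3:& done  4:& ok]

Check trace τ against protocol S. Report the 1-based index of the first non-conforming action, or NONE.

[1] & stop  ✓  state: ⊕{ack: !Bool.end, data: &{done: μX.…, data: μX.…, ok: end}}
[2] ⊕ data  ✓  state: &{done: μX.…, data: μX.…, ok: end}
[3] & done  ✓  state: μX.…
[4] & ok  ✓  state: ?Bool.?Int.end
all 4 steps conform

NONE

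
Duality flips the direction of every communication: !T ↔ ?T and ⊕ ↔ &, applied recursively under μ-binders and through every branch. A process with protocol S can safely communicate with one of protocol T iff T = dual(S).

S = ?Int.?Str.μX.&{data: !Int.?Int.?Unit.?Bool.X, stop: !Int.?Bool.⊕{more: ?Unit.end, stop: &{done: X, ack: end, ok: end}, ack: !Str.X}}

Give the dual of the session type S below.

!Int.!Str.μX.⊕{data: ?Int.!Int.!Unit.!Bool.X, stop: ?Int.!Bool.&{more: !Unit.end, stop: ⊕{done: X, ack: end, ok: end}, ack: ?Str.X}}

?Int = !Int
  ?Str = !Str
    μX = μX  (binder kept)
      &{data,stop} = ⊕{data,stop}  (&→⊕)
        case data:
          !Int = ?Int
            ?Int = !Int
              ?Unit = !Unit
                ?Bool = !Bool
                  X ↦ X
        case stop:
          !Int = ?Int
            ?Bool = !Bool
              ⊕{more,stop,ack} = &{more,stop,ack}  (⊕→&)
                case more:
                  ?Unit = !Unit
                    end ↦ end
                case stop:
                  &{done,ack,ok} = ⊕{done,ack,ok}  (&→⊕)
                    case done:
                      X ↦ X
                    case ack:
                      end ↦ end
                    case ok:
                      end ↦ end
                case ack:
                  !Str = ?Str
                    X ↦ X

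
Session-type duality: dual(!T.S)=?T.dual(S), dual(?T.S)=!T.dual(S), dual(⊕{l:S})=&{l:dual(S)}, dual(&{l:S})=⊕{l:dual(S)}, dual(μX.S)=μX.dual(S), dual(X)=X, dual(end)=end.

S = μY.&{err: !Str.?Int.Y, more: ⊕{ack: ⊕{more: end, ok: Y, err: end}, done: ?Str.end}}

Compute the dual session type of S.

μY ↦ μY  (binder kept)
  &{err,more} ↦ ⊕{err,more}  (offer→select)
    • err:
      !Str ↦ ?Str
        ?Int ↦ !Int
          Y self-dual
    • more:
      ⊕{ack,done} ↦ &{ack,done}  (select→offer)
        • ack:
          ⊕{more,ok,err} ↦ &{more,ok,err}  (select→offer)
            • more:
              end self-dual
            • ok:
              Y self-dual
            • err:
              end self-dual
        • done:
          ?Str ↦ !Str
            end self-dual

μY.⊕{err: ?Str.!Int.Y, more: &{ack: &{more: end, ok: Y, err: end}, done: !Str.end}}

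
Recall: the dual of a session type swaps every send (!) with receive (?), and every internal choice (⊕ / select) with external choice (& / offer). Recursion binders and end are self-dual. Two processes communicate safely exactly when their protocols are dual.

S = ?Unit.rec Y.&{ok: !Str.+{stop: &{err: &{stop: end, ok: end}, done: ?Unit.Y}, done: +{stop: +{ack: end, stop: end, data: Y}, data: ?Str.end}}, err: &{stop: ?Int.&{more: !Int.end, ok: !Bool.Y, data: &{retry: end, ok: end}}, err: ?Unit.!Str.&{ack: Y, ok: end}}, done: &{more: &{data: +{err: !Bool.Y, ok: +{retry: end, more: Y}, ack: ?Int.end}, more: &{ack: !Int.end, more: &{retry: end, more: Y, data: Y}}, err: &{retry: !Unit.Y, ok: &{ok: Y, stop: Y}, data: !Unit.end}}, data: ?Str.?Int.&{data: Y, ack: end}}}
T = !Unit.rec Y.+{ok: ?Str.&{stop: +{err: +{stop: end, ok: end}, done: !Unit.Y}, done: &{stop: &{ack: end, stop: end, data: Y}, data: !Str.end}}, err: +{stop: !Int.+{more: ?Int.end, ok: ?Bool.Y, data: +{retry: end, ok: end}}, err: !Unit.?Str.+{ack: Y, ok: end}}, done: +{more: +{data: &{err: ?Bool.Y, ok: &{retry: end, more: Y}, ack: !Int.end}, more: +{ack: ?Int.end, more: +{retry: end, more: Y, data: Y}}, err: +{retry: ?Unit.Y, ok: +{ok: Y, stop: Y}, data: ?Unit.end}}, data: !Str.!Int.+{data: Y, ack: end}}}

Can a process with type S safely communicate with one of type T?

?Unit | !Unit  ok
  rec Y | rec Y  ok (μ self-dual)
    &{ok,err,done} | +{ok,err,done}  ok labels match
      [ok]
        !Str | ?Str  ok
          +{stop,done} | &{stop,done}  ok labels match
            [stop]
              &{err,done} | +{err,done}  ok labels match
                [err]
                  &{stop,ok} | +{stop,ok}  ok labels match
                    [stop]
                      end | end  ok
                    [ok]
                      end | end  ok
                [done]
                  ?Unit | !Unit  ok
                    Y | Y  ok
            [done]
              +{stop,data} | &{stop,data}  ok labels match
                [stop]
                  +{ack,stop,data} | &{ack,stop,data}  ok labels match
                    [ack]
                      end | end  ok
                    [stop]
                      end | end  ok
                    [data]
                      Y | Y  ok
                [data]
                  ?Str | !Str  ok
                    end | end  ok
      [err]
        &{stop,err} | +{stop,err}  ok labels match
          [stop]
            ?Int | !Int  ok
              &{more,ok,data} | +{more,ok,data}  ok labels match
                [more]
                  !Int | ?Int  ok
                    end | end  ok
                [ok]
                  !Bool | ?Bool  ok
                    Y | Y  ok
                [data]
                  &{retry,ok} | +{retry,ok}  ok labels match
                    [retry]
                      end | end  ok
                    [ok]
                      end | end  ok
          [err]
            ?Unit | !Unit  ok
              !Str | ?Str  ok
                &{ack,ok} | +{ack,ok}  ok labels match
                  [ack]
                    Y | Y  ok
                  [ok]
                    end | end  ok
      [done]
        &{more,data} | +{more,data}  ok labels match
          [more]
            &{data,more,err} | +{data,more,err}  ok labels match
              [data]
                +{err,ok,ack} | &{err,ok,ack}  ok labels match
                  [err]
                    !Bool | ?Bool  ok
                      Y | Y  ok
                  [ok]
                    +{retry,more} | &{retry,more}  ok labels match
                      [retry]
                        end | end  ok
                      [more]
                        Y | Y  ok
                  [ack]
                    ?Int | !Int  ok
                      end | end  ok
              [more]
                &{ack,more} | +{ack,more}  ok labels match
                  [ack]
                    !Int | ?Int  ok
                      end | end  ok
                  [more]
                    &{retry,more,data} | +{retry,more,data}  ok labels match
                      [retry]
                        end | end  ok
                      [more]
                        Y | Y  ok
                      [data]
                        Y | Y  ok
              [err]
                &{retry,ok,data} | +{retry,ok,data}  ok labels match
                  [retry]
                    !Unit | ?Unit  ok
                      Y | Y  ok
                  [ok]
                    &{ok,stop} | +{ok,stop}  ok labels match
                      [ok]
                        Y | Y  ok
                      [stop]
                        Y | Y  ok
                  [data]
                    !Unit | ?Unit  ok
                      end | end  ok
          [data]
            ?Str | !Str  ok
              ?Int | !Int  ok
                &{data,ack} | +{data,ack}  ok labels match
                  [data]
                    Y | Y  ok
                  [ack]
                    end | end  ok

YES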